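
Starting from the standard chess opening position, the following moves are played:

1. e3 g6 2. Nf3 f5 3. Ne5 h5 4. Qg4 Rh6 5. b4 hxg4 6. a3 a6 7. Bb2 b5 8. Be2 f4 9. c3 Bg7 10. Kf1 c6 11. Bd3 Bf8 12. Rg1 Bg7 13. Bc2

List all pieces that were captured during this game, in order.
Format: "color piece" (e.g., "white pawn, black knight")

Tracking captures:
  hxg4: captured white queen

white queen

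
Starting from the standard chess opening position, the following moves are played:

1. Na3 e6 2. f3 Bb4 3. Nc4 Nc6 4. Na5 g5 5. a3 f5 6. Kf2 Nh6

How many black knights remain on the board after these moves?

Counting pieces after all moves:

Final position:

  a b c d e f g h
  ─────────────────
8│♜ · ♝ ♛ ♚ · · ♜│8
7│♟ ♟ ♟ ♟ · · · ♟│7
6│· · ♞ · ♟ · · ♞│6
5│♘ · · · · ♟ ♟ ·│5
4│· ♝ · · · · · ·│4
3│♙ · · · · ♙ · ·│3
2│· ♙ ♙ ♙ ♙ ♔ ♙ ♙│2
1│♖ · ♗ ♕ · ♗ ♘ ♖│1
  ─────────────────
  a b c d e f g h


2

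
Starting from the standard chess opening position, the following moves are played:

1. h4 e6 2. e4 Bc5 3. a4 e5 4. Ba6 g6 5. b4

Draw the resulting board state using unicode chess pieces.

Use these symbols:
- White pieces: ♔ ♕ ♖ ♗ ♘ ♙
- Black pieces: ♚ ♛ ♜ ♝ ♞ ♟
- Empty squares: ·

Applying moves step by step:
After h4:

♜ ♞ ♝ ♛ ♚ ♝ ♞ ♜
♟ ♟ ♟ ♟ ♟ ♟ ♟ ♟
· · · · · · · ·
· · · · · · · ·
· · · · · · · ♙
· · · · · · · ·
♙ ♙ ♙ ♙ ♙ ♙ ♙ ·
♖ ♘ ♗ ♕ ♔ ♗ ♘ ♖


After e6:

♜ ♞ ♝ ♛ ♚ ♝ ♞ ♜
♟ ♟ ♟ ♟ · ♟ ♟ ♟
· · · · ♟ · · ·
· · · · · · · ·
· · · · · · · ♙
· · · · · · · ·
♙ ♙ ♙ ♙ ♙ ♙ ♙ ·
♖ ♘ ♗ ♕ ♔ ♗ ♘ ♖


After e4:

♜ ♞ ♝ ♛ ♚ ♝ ♞ ♜
♟ ♟ ♟ ♟ · ♟ ♟ ♟
· · · · ♟ · · ·
· · · · · · · ·
· · · · ♙ · · ♙
· · · · · · · ·
♙ ♙ ♙ ♙ · ♙ ♙ ·
♖ ♘ ♗ ♕ ♔ ♗ ♘ ♖


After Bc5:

♜ ♞ ♝ ♛ ♚ · ♞ ♜
♟ ♟ ♟ ♟ · ♟ ♟ ♟
· · · · ♟ · · ·
· · ♝ · · · · ·
· · · · ♙ · · ♙
· · · · · · · ·
♙ ♙ ♙ ♙ · ♙ ♙ ·
♖ ♘ ♗ ♕ ♔ ♗ ♘ ♖


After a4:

♜ ♞ ♝ ♛ ♚ · ♞ ♜
♟ ♟ ♟ ♟ · ♟ ♟ ♟
· · · · ♟ · · ·
· · ♝ · · · · ·
♙ · · · ♙ · · ♙
· · · · · · · ·
· ♙ ♙ ♙ · ♙ ♙ ·
♖ ♘ ♗ ♕ ♔ ♗ ♘ ♖


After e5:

♜ ♞ ♝ ♛ ♚ · ♞ ♜
♟ ♟ ♟ ♟ · ♟ ♟ ♟
· · · · · · · ·
· · ♝ · ♟ · · ·
♙ · · · ♙ · · ♙
· · · · · · · ·
· ♙ ♙ ♙ · ♙ ♙ ·
♖ ♘ ♗ ♕ ♔ ♗ ♘ ♖


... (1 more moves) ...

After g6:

♜ ♞ ♝ ♛ ♚ · ♞ ♜
♟ ♟ ♟ ♟ · ♟ · ♟
♗ · · · · · ♟ ·
· · ♝ · ♟ · · ·
♙ · · · ♙ · · ♙
· · · · · · · ·
· ♙ ♙ ♙ · ♙ ♙ ·
♖ ♘ ♗ ♕ ♔ · ♘ ♖


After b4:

♜ ♞ ♝ ♛ ♚ · ♞ ♜
♟ ♟ ♟ ♟ · ♟ · ♟
♗ · · · · · ♟ ·
· · ♝ · ♟ · · ·
♙ ♙ · · ♙ · · ♙
· · · · · · · ·
· · ♙ ♙ · ♙ ♙ ·
♖ ♘ ♗ ♕ ♔ · ♘ ♖



  a b c d e f g h
  ─────────────────
8│♜ ♞ ♝ ♛ ♚ · ♞ ♜│8
7│♟ ♟ ♟ ♟ · ♟ · ♟│7
6│♗ · · · · · ♟ ·│6
5│· · ♝ · ♟ · · ·│5
4│♙ ♙ · · ♙ · · ♙│4
3│· · · · · · · ·│3
2│· · ♙ ♙ · ♙ ♙ ·│2
1│♖ ♘ ♗ ♕ ♔ · ♘ ♖│1
  ─────────────────
  a b c d e f g h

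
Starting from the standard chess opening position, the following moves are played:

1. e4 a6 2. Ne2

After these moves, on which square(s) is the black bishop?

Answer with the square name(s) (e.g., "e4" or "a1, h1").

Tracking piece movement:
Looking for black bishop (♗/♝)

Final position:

  a b c d e f g h
  ─────────────────
8│♜ ♞ ♝ ♛ ♚ ♝ ♞ ♜│8
7│· ♟ ♟ ♟ ♟ ♟ ♟ ♟│7
6│♟ · · · · · · ·│6
5│· · · · · · · ·│5
4│· · · · ♙ · · ·│4
3│· · · · · · · ·│3
2│♙ ♙ ♙ ♙ ♘ ♙ ♙ ♙│2
1│♖ ♘ ♗ ♕ ♔ ♗ · ♖│1
  ─────────────────
  a b c d e f g h


c8, f8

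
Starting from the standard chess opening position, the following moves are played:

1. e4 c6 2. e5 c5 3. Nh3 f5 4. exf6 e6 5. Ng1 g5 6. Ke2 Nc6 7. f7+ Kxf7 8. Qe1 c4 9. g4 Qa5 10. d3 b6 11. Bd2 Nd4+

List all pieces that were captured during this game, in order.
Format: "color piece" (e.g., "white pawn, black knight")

Tracking captures:
  exf6: captured black pawn
  Kxf7: captured white pawn

black pawn, white pawn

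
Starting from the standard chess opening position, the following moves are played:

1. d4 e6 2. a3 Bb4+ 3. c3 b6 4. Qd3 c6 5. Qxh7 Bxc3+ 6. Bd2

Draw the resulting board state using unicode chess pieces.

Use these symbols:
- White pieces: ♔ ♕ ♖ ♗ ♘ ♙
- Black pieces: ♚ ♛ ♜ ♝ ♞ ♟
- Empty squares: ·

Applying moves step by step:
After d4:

♜ ♞ ♝ ♛ ♚ ♝ ♞ ♜
♟ ♟ ♟ ♟ ♟ ♟ ♟ ♟
· · · · · · · ·
· · · · · · · ·
· · · ♙ · · · ·
· · · · · · · ·
♙ ♙ ♙ · ♙ ♙ ♙ ♙
♖ ♘ ♗ ♕ ♔ ♗ ♘ ♖


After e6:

♜ ♞ ♝ ♛ ♚ ♝ ♞ ♜
♟ ♟ ♟ ♟ · ♟ ♟ ♟
· · · · ♟ · · ·
· · · · · · · ·
· · · ♙ · · · ·
· · · · · · · ·
♙ ♙ ♙ · ♙ ♙ ♙ ♙
♖ ♘ ♗ ♕ ♔ ♗ ♘ ♖


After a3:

♜ ♞ ♝ ♛ ♚ ♝ ♞ ♜
♟ ♟ ♟ ♟ · ♟ ♟ ♟
· · · · ♟ · · ·
· · · · · · · ·
· · · ♙ · · · ·
♙ · · · · · · ·
· ♙ ♙ · ♙ ♙ ♙ ♙
♖ ♘ ♗ ♕ ♔ ♗ ♘ ♖


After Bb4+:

♜ ♞ ♝ ♛ ♚ · ♞ ♜
♟ ♟ ♟ ♟ · ♟ ♟ ♟
· · · · ♟ · · ·
· · · · · · · ·
· ♝ · ♙ · · · ·
♙ · · · · · · ·
· ♙ ♙ · ♙ ♙ ♙ ♙
♖ ♘ ♗ ♕ ♔ ♗ ♘ ♖


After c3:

♜ ♞ ♝ ♛ ♚ · ♞ ♜
♟ ♟ ♟ ♟ · ♟ ♟ ♟
· · · · ♟ · · ·
· · · · · · · ·
· ♝ · ♙ · · · ·
♙ · ♙ · · · · ·
· ♙ · · ♙ ♙ ♙ ♙
♖ ♘ ♗ ♕ ♔ ♗ ♘ ♖


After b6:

♜ ♞ ♝ ♛ ♚ · ♞ ♜
♟ · ♟ ♟ · ♟ ♟ ♟
· ♟ · · ♟ · · ·
· · · · · · · ·
· ♝ · ♙ · · · ·
♙ · ♙ · · · · ·
· ♙ · · ♙ ♙ ♙ ♙
♖ ♘ ♗ ♕ ♔ ♗ ♘ ♖


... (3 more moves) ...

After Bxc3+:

♜ ♞ ♝ ♛ ♚ · ♞ ♜
♟ · · ♟ · ♟ ♟ ♕
· ♟ ♟ · ♟ · · ·
· · · · · · · ·
· · · ♙ · · · ·
♙ · ♝ · · · · ·
· ♙ · · ♙ ♙ ♙ ♙
♖ ♘ ♗ · ♔ ♗ ♘ ♖


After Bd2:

♜ ♞ ♝ ♛ ♚ · ♞ ♜
♟ · · ♟ · ♟ ♟ ♕
· ♟ ♟ · ♟ · · ·
· · · · · · · ·
· · · ♙ · · · ·
♙ · ♝ · · · · ·
· ♙ · ♗ ♙ ♙ ♙ ♙
♖ ♘ · · ♔ ♗ ♘ ♖



  a b c d e f g h
  ─────────────────
8│♜ ♞ ♝ ♛ ♚ · ♞ ♜│8
7│♟ · · ♟ · ♟ ♟ ♕│7
6│· ♟ ♟ · ♟ · · ·│6
5│· · · · · · · ·│5
4│· · · ♙ · · · ·│4
3│♙ · ♝ · · · · ·│3
2│· ♙ · ♗ ♙ ♙ ♙ ♙│2
1│♖ ♘ · · ♔ ♗ ♘ ♖│1
  ─────────────────
  a b c d e f g h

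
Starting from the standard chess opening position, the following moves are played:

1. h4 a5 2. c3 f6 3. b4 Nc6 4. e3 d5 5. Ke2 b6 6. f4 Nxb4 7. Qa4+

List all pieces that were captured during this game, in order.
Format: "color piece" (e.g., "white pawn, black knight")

Tracking captures:
  Nxb4: captured white pawn

white pawn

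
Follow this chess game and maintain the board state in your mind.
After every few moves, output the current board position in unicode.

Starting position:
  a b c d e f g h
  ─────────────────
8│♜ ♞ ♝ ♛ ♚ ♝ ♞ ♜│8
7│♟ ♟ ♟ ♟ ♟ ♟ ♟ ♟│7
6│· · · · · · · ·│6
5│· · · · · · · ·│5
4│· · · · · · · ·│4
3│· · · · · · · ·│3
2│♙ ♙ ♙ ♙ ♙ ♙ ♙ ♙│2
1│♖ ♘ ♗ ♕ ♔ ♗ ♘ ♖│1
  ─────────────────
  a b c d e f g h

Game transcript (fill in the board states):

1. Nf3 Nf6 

  a b c d e f g h
  ─────────────────
8│♜ ♞ ♝ ♛ ♚ ♝ · ♜│8
7│♟ ♟ ♟ ♟ ♟ ♟ ♟ ♟│7
6│· · · · · ♞ · ·│6
5│· · · · · · · ·│5
4│· · · · · · · ·│4
3│· · · · · ♘ · ·│3
2│♙ ♙ ♙ ♙ ♙ ♙ ♙ ♙│2
1│♖ ♘ ♗ ♕ ♔ ♗ · ♖│1
  ─────────────────
  a b c d e f g h

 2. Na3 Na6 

  a b c d e f g h
  ─────────────────
8│♜ · ♝ ♛ ♚ ♝ · ♜│8
7│♟ ♟ ♟ ♟ ♟ ♟ ♟ ♟│7
6│♞ · · · · ♞ · ·│6
5│· · · · · · · ·│5
4│· · · · · · · ·│4
3│♘ · · · · ♘ · ·│3
2│♙ ♙ ♙ ♙ ♙ ♙ ♙ ♙│2
1│♖ · ♗ ♕ ♔ ♗ · ♖│1
  ─────────────────
  a b c d e f g h

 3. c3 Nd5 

  a b c d e f g h
  ─────────────────
8│♜ · ♝ ♛ ♚ ♝ · ♜│8
7│♟ ♟ ♟ ♟ ♟ ♟ ♟ ♟│7
6│♞ · · · · · · ·│6
5│· · · ♞ · · · ·│5
4│· · · · · · · ·│4
3│♘ · ♙ · · ♘ · ·│3
2│♙ ♙ · ♙ ♙ ♙ ♙ ♙│2
1│♖ · ♗ ♕ ♔ ♗ · ♖│1
  ─────────────────
  a b c d e f g h



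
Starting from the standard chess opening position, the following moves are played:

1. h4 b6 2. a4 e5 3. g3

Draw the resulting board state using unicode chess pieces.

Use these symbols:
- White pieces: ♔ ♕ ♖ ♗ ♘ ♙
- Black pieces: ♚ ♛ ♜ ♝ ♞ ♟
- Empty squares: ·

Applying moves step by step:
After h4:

♜ ♞ ♝ ♛ ♚ ♝ ♞ ♜
♟ ♟ ♟ ♟ ♟ ♟ ♟ ♟
· · · · · · · ·
· · · · · · · ·
· · · · · · · ♙
· · · · · · · ·
♙ ♙ ♙ ♙ ♙ ♙ ♙ ·
♖ ♘ ♗ ♕ ♔ ♗ ♘ ♖


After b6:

♜ ♞ ♝ ♛ ♚ ♝ ♞ ♜
♟ · ♟ ♟ ♟ ♟ ♟ ♟
· ♟ · · · · · ·
· · · · · · · ·
· · · · · · · ♙
· · · · · · · ·
♙ ♙ ♙ ♙ ♙ ♙ ♙ ·
♖ ♘ ♗ ♕ ♔ ♗ ♘ ♖


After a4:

♜ ♞ ♝ ♛ ♚ ♝ ♞ ♜
♟ · ♟ ♟ ♟ ♟ ♟ ♟
· ♟ · · · · · ·
· · · · · · · ·
♙ · · · · · · ♙
· · · · · · · ·
· ♙ ♙ ♙ ♙ ♙ ♙ ·
♖ ♘ ♗ ♕ ♔ ♗ ♘ ♖


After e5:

♜ ♞ ♝ ♛ ♚ ♝ ♞ ♜
♟ · ♟ ♟ · ♟ ♟ ♟
· ♟ · · · · · ·
· · · · ♟ · · ·
♙ · · · · · · ♙
· · · · · · · ·
· ♙ ♙ ♙ ♙ ♙ ♙ ·
♖ ♘ ♗ ♕ ♔ ♗ ♘ ♖


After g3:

♜ ♞ ♝ ♛ ♚ ♝ ♞ ♜
♟ · ♟ ♟ · ♟ ♟ ♟
· ♟ · · · · · ·
· · · · ♟ · · ·
♙ · · · · · · ♙
· · · · · · ♙ ·
· ♙ ♙ ♙ ♙ ♙ · ·
♖ ♘ ♗ ♕ ♔ ♗ ♘ ♖



  a b c d e f g h
  ─────────────────
8│♜ ♞ ♝ ♛ ♚ ♝ ♞ ♜│8
7│♟ · ♟ ♟ · ♟ ♟ ♟│7
6│· ♟ · · · · · ·│6
5│· · · · ♟ · · ·│5
4│♙ · · · · · · ♙│4
3│· · · · · · ♙ ·│3
2│· ♙ ♙ ♙ ♙ ♙ · ·│2
1│♖ ♘ ♗ ♕ ♔ ♗ ♘ ♖│1
  ─────────────────
  a b c d e f g h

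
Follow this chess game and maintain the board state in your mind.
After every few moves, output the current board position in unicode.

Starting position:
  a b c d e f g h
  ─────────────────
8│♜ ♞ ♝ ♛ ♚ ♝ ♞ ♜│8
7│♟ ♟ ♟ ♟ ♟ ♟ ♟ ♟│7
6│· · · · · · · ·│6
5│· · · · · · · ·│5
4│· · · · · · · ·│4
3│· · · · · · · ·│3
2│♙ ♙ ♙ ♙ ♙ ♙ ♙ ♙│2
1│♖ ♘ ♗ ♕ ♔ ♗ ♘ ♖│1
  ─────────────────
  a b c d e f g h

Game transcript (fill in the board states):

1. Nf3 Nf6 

  a b c d e f g h
  ─────────────────
8│♜ ♞ ♝ ♛ ♚ ♝ · ♜│8
7│♟ ♟ ♟ ♟ ♟ ♟ ♟ ♟│7
6│· · · · · ♞ · ·│6
5│· · · · · · · ·│5
4│· · · · · · · ·│4
3│· · · · · ♘ · ·│3
2│♙ ♙ ♙ ♙ ♙ ♙ ♙ ♙│2
1│♖ ♘ ♗ ♕ ♔ ♗ · ♖│1
  ─────────────────
  a b c d e f g h

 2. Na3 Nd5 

  a b c d e f g h
  ─────────────────
8│♜ ♞ ♝ ♛ ♚ ♝ · ♜│8
7│♟ ♟ ♟ ♟ ♟ ♟ ♟ ♟│7
6│· · · · · · · ·│6
5│· · · ♞ · · · ·│5
4│· · · · · · · ·│4
3│♘ · · · · ♘ · ·│3
2│♙ ♙ ♙ ♙ ♙ ♙ ♙ ♙│2
1│♖ · ♗ ♕ ♔ ♗ · ♖│1
  ─────────────────
  a b c d e f g h

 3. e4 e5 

  a b c d e f g h
  ─────────────────
8│♜ ♞ ♝ ♛ ♚ ♝ · ♜│8
7│♟ ♟ ♟ ♟ · ♟ ♟ ♟│7
6│· · · · · · · ·│6
5│· · · ♞ ♟ · · ·│5
4│· · · · ♙ · · ·│4
3│♘ · · · · ♘ · ·│3
2│♙ ♙ ♙ ♙ · ♙ ♙ ♙│2
1│♖ · ♗ ♕ ♔ ♗ · ♖│1
  ─────────────────
  a b c d e f g h

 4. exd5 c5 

  a b c d e f g h
  ─────────────────
8│♜ ♞ ♝ ♛ ♚ ♝ · ♜│8
7│♟ ♟ · ♟ · ♟ ♟ ♟│7
6│· · · · · · · ·│6
5│· · ♟ ♙ ♟ · · ·│5
4│· · · · · · · ·│4
3│♘ · · · · ♘ · ·│3
2│♙ ♙ ♙ ♙ · ♙ ♙ ♙│2
1│♖ · ♗ ♕ ♔ ♗ · ♖│1
  ─────────────────
  a b c d e f g h

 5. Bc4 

  a b c d e f g h
  ─────────────────
8│♜ ♞ ♝ ♛ ♚ ♝ · ♜│8
7│♟ ♟ · ♟ · ♟ ♟ ♟│7
6│· · · · · · · ·│6
5│· · ♟ ♙ ♟ · · ·│5
4│· · ♗ · · · · ·│4
3│♘ · · · · ♘ · ·│3
2│♙ ♙ ♙ ♙ · ♙ ♙ ♙│2
1│♖ · ♗ ♕ ♔ · · ♖│1
  ─────────────────
  a b c d e f g h


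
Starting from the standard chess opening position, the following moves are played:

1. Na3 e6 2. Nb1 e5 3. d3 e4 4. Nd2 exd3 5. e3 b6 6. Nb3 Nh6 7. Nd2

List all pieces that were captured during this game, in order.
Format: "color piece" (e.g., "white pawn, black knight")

Tracking captures:
  exd3: captured white pawn

white pawn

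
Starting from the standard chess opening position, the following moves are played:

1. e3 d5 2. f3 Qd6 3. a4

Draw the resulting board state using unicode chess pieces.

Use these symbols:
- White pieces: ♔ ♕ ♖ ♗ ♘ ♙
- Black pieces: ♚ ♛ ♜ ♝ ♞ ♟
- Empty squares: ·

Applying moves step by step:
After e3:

♜ ♞ ♝ ♛ ♚ ♝ ♞ ♜
♟ ♟ ♟ ♟ ♟ ♟ ♟ ♟
· · · · · · · ·
· · · · · · · ·
· · · · · · · ·
· · · · ♙ · · ·
♙ ♙ ♙ ♙ · ♙ ♙ ♙
♖ ♘ ♗ ♕ ♔ ♗ ♘ ♖


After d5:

♜ ♞ ♝ ♛ ♚ ♝ ♞ ♜
♟ ♟ ♟ · ♟ ♟ ♟ ♟
· · · · · · · ·
· · · ♟ · · · ·
· · · · · · · ·
· · · · ♙ · · ·
♙ ♙ ♙ ♙ · ♙ ♙ ♙
♖ ♘ ♗ ♕ ♔ ♗ ♘ ♖


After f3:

♜ ♞ ♝ ♛ ♚ ♝ ♞ ♜
♟ ♟ ♟ · ♟ ♟ ♟ ♟
· · · · · · · ·
· · · ♟ · · · ·
· · · · · · · ·
· · · · ♙ ♙ · ·
♙ ♙ ♙ ♙ · · ♙ ♙
♖ ♘ ♗ ♕ ♔ ♗ ♘ ♖


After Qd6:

♜ ♞ ♝ · ♚ ♝ ♞ ♜
♟ ♟ ♟ · ♟ ♟ ♟ ♟
· · · ♛ · · · ·
· · · ♟ · · · ·
· · · · · · · ·
· · · · ♙ ♙ · ·
♙ ♙ ♙ ♙ · · ♙ ♙
♖ ♘ ♗ ♕ ♔ ♗ ♘ ♖


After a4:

♜ ♞ ♝ · ♚ ♝ ♞ ♜
♟ ♟ ♟ · ♟ ♟ ♟ ♟
· · · ♛ · · · ·
· · · ♟ · · · ·
♙ · · · · · · ·
· · · · ♙ ♙ · ·
· ♙ ♙ ♙ · · ♙ ♙
♖ ♘ ♗ ♕ ♔ ♗ ♘ ♖



  a b c d e f g h
  ─────────────────
8│♜ ♞ ♝ · ♚ ♝ ♞ ♜│8
7│♟ ♟ ♟ · ♟ ♟ ♟ ♟│7
6│· · · ♛ · · · ·│6
5│· · · ♟ · · · ·│5
4│♙ · · · · · · ·│4
3│· · · · ♙ ♙ · ·│3
2│· ♙ ♙ ♙ · · ♙ ♙│2
1│♖ ♘ ♗ ♕ ♔ ♗ ♘ ♖│1
  ─────────────────
  a b c d e f g h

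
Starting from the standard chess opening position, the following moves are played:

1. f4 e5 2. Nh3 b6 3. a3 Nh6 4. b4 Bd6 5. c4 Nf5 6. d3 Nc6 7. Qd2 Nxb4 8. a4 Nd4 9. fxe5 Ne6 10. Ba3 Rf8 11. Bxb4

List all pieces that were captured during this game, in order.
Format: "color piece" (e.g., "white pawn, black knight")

Tracking captures:
  Nxb4: captured white pawn
  fxe5: captured black pawn
  Bxb4: captured black knight

white pawn, black pawn, black knight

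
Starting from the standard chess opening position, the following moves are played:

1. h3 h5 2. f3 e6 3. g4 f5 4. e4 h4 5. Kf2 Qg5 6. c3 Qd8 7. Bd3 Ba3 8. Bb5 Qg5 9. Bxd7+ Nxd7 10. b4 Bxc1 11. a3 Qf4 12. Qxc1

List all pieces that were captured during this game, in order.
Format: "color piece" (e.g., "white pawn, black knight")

Tracking captures:
  Bxd7+: captured black pawn
  Nxd7: captured white bishop
  Bxc1: captured white bishop
  Qxc1: captured black bishop

black pawn, white bishop, white bishop, black bishop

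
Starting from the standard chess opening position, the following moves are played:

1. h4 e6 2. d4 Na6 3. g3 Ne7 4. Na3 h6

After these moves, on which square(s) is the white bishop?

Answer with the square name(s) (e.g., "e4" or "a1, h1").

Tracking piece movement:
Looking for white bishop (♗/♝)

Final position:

  a b c d e f g h
  ─────────────────
8│♜ · ♝ ♛ ♚ ♝ · ♜│8
7│♟ ♟ ♟ ♟ ♞ ♟ ♟ ·│7
6│♞ · · · ♟ · · ♟│6
5│· · · · · · · ·│5
4│· · · ♙ · · · ♙│4
3│♘ · · · · · ♙ ·│3
2│♙ ♙ ♙ · ♙ ♙ · ·│2
1│♖ · ♗ ♕ ♔ ♗ ♘ ♖│1
  ─────────────────
  a b c d e f g h


c1, f1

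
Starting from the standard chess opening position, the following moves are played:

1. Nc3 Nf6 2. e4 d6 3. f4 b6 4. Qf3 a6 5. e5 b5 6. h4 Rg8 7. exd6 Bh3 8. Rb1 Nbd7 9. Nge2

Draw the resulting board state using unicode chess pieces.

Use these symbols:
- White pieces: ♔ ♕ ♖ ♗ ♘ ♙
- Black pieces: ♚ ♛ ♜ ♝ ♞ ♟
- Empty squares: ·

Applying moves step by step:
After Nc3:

♜ ♞ ♝ ♛ ♚ ♝ ♞ ♜
♟ ♟ ♟ ♟ ♟ ♟ ♟ ♟
· · · · · · · ·
· · · · · · · ·
· · · · · · · ·
· · ♘ · · · · ·
♙ ♙ ♙ ♙ ♙ ♙ ♙ ♙
♖ · ♗ ♕ ♔ ♗ ♘ ♖


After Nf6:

♜ ♞ ♝ ♛ ♚ ♝ · ♜
♟ ♟ ♟ ♟ ♟ ♟ ♟ ♟
· · · · · ♞ · ·
· · · · · · · ·
· · · · · · · ·
· · ♘ · · · · ·
♙ ♙ ♙ ♙ ♙ ♙ ♙ ♙
♖ · ♗ ♕ ♔ ♗ ♘ ♖


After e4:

♜ ♞ ♝ ♛ ♚ ♝ · ♜
♟ ♟ ♟ ♟ ♟ ♟ ♟ ♟
· · · · · ♞ · ·
· · · · · · · ·
· · · · ♙ · · ·
· · ♘ · · · · ·
♙ ♙ ♙ ♙ · ♙ ♙ ♙
♖ · ♗ ♕ ♔ ♗ ♘ ♖


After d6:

♜ ♞ ♝ ♛ ♚ ♝ · ♜
♟ ♟ ♟ · ♟ ♟ ♟ ♟
· · · ♟ · ♞ · ·
· · · · · · · ·
· · · · ♙ · · ·
· · ♘ · · · · ·
♙ ♙ ♙ ♙ · ♙ ♙ ♙
♖ · ♗ ♕ ♔ ♗ ♘ ♖


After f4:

♜ ♞ ♝ ♛ ♚ ♝ · ♜
♟ ♟ ♟ · ♟ ♟ ♟ ♟
· · · ♟ · ♞ · ·
· · · · · · · ·
· · · · ♙ ♙ · ·
· · ♘ · · · · ·
♙ ♙ ♙ ♙ · · ♙ ♙
♖ · ♗ ♕ ♔ ♗ ♘ ♖


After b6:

♜ ♞ ♝ ♛ ♚ ♝ · ♜
♟ · ♟ · ♟ ♟ ♟ ♟
· ♟ · ♟ · ♞ · ·
· · · · · · · ·
· · · · ♙ ♙ · ·
· · ♘ · · · · ·
♙ ♙ ♙ ♙ · · ♙ ♙
♖ · ♗ ♕ ♔ ♗ ♘ ♖


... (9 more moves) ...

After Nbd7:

♜ · · ♛ ♚ ♝ ♜ ·
· · ♟ ♞ ♟ ♟ ♟ ♟
♟ · · ♙ · ♞ · ·
· ♟ · · · · · ·
· · · · · ♙ · ♙
· · ♘ · · ♕ · ♝
♙ ♙ ♙ ♙ · · ♙ ·
· ♖ ♗ · ♔ ♗ ♘ ♖


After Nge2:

♜ · · ♛ ♚ ♝ ♜ ·
· · ♟ ♞ ♟ ♟ ♟ ♟
♟ · · ♙ · ♞ · ·
· ♟ · · · · · ·
· · · · · ♙ · ♙
· · ♘ · · ♕ · ♝
♙ ♙ ♙ ♙ ♘ · ♙ ·
· ♖ ♗ · ♔ ♗ · ♖



  a b c d e f g h
  ─────────────────
8│♜ · · ♛ ♚ ♝ ♜ ·│8
7│· · ♟ ♞ ♟ ♟ ♟ ♟│7
6│♟ · · ♙ · ♞ · ·│6
5│· ♟ · · · · · ·│5
4│· · · · · ♙ · ♙│4
3│· · ♘ · · ♕ · ♝│3
2│♙ ♙ ♙ ♙ ♘ · ♙ ·│2
1│· ♖ ♗ · ♔ ♗ · ♖│1
  ─────────────────
  a b c d e f g h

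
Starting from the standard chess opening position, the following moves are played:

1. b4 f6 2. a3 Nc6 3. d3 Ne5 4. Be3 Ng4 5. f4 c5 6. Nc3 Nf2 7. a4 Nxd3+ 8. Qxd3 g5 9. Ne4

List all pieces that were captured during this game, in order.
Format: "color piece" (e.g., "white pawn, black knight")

Tracking captures:
  Nxd3+: captured white pawn
  Qxd3: captured black knight

white pawn, black knight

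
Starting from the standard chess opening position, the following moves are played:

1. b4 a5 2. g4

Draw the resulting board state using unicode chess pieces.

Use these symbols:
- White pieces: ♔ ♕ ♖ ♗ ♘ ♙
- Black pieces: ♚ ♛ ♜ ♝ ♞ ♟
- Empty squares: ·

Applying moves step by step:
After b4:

♜ ♞ ♝ ♛ ♚ ♝ ♞ ♜
♟ ♟ ♟ ♟ ♟ ♟ ♟ ♟
· · · · · · · ·
· · · · · · · ·
· ♙ · · · · · ·
· · · · · · · ·
♙ · ♙ ♙ ♙ ♙ ♙ ♙
♖ ♘ ♗ ♕ ♔ ♗ ♘ ♖


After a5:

♜ ♞ ♝ ♛ ♚ ♝ ♞ ♜
· ♟ ♟ ♟ ♟ ♟ ♟ ♟
· · · · · · · ·
♟ · · · · · · ·
· ♙ · · · · · ·
· · · · · · · ·
♙ · ♙ ♙ ♙ ♙ ♙ ♙
♖ ♘ ♗ ♕ ♔ ♗ ♘ ♖


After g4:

♜ ♞ ♝ ♛ ♚ ♝ ♞ ♜
· ♟ ♟ ♟ ♟ ♟ ♟ ♟
· · · · · · · ·
♟ · · · · · · ·
· ♙ · · · · ♙ ·
· · · · · · · ·
♙ · ♙ ♙ ♙ ♙ · ♙
♖ ♘ ♗ ♕ ♔ ♗ ♘ ♖



  a b c d e f g h
  ─────────────────
8│♜ ♞ ♝ ♛ ♚ ♝ ♞ ♜│8
7│· ♟ ♟ ♟ ♟ ♟ ♟ ♟│7
6│· · · · · · · ·│6
5│♟ · · · · · · ·│5
4│· ♙ · · · · ♙ ·│4
3│· · · · · · · ·│3
2│♙ · ♙ ♙ ♙ ♙ · ♙│2
1│♖ ♘ ♗ ♕ ♔ ♗ ♘ ♖│1
  ─────────────────
  a b c d e f g h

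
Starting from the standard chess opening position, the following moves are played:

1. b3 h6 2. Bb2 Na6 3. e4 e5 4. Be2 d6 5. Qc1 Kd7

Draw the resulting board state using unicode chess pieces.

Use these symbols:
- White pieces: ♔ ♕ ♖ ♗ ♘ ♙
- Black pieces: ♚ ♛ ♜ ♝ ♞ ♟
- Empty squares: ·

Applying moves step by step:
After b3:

♜ ♞ ♝ ♛ ♚ ♝ ♞ ♜
♟ ♟ ♟ ♟ ♟ ♟ ♟ ♟
· · · · · · · ·
· · · · · · · ·
· · · · · · · ·
· ♙ · · · · · ·
♙ · ♙ ♙ ♙ ♙ ♙ ♙
♖ ♘ ♗ ♕ ♔ ♗ ♘ ♖


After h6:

♜ ♞ ♝ ♛ ♚ ♝ ♞ ♜
♟ ♟ ♟ ♟ ♟ ♟ ♟ ·
· · · · · · · ♟
· · · · · · · ·
· · · · · · · ·
· ♙ · · · · · ·
♙ · ♙ ♙ ♙ ♙ ♙ ♙
♖ ♘ ♗ ♕ ♔ ♗ ♘ ♖


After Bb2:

♜ ♞ ♝ ♛ ♚ ♝ ♞ ♜
♟ ♟ ♟ ♟ ♟ ♟ ♟ ·
· · · · · · · ♟
· · · · · · · ·
· · · · · · · ·
· ♙ · · · · · ·
♙ ♗ ♙ ♙ ♙ ♙ ♙ ♙
♖ ♘ · ♕ ♔ ♗ ♘ ♖


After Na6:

♜ · ♝ ♛ ♚ ♝ ♞ ♜
♟ ♟ ♟ ♟ ♟ ♟ ♟ ·
♞ · · · · · · ♟
· · · · · · · ·
· · · · · · · ·
· ♙ · · · · · ·
♙ ♗ ♙ ♙ ♙ ♙ ♙ ♙
♖ ♘ · ♕ ♔ ♗ ♘ ♖


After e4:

♜ · ♝ ♛ ♚ ♝ ♞ ♜
♟ ♟ ♟ ♟ ♟ ♟ ♟ ·
♞ · · · · · · ♟
· · · · · · · ·
· · · · ♙ · · ·
· ♙ · · · · · ·
♙ ♗ ♙ ♙ · ♙ ♙ ♙
♖ ♘ · ♕ ♔ ♗ ♘ ♖


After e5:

♜ · ♝ ♛ ♚ ♝ ♞ ♜
♟ ♟ ♟ ♟ · ♟ ♟ ·
♞ · · · · · · ♟
· · · · ♟ · · ·
· · · · ♙ · · ·
· ♙ · · · · · ·
♙ ♗ ♙ ♙ · ♙ ♙ ♙
♖ ♘ · ♕ ♔ ♗ ♘ ♖


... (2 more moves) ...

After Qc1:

♜ · ♝ ♛ ♚ ♝ ♞ ♜
♟ ♟ ♟ · · ♟ ♟ ·
♞ · · ♟ · · · ♟
· · · · ♟ · · ·
· · · · ♙ · · ·
· ♙ · · · · · ·
♙ ♗ ♙ ♙ ♗ ♙ ♙ ♙
♖ ♘ ♕ · ♔ · ♘ ♖


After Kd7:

♜ · ♝ ♛ · ♝ ♞ ♜
♟ ♟ ♟ ♚ · ♟ ♟ ·
♞ · · ♟ · · · ♟
· · · · ♟ · · ·
· · · · ♙ · · ·
· ♙ · · · · · ·
♙ ♗ ♙ ♙ ♗ ♙ ♙ ♙
♖ ♘ ♕ · ♔ · ♘ ♖



  a b c d e f g h
  ─────────────────
8│♜ · ♝ ♛ · ♝ ♞ ♜│8
7│♟ ♟ ♟ ♚ · ♟ ♟ ·│7
6│♞ · · ♟ · · · ♟│6
5│· · · · ♟ · · ·│5
4│· · · · ♙ · · ·│4
3│· ♙ · · · · · ·│3
2│♙ ♗ ♙ ♙ ♗ ♙ ♙ ♙│2
1│♖ ♘ ♕ · ♔ · ♘ ♖│1
  ─────────────────
  a b c d e f g h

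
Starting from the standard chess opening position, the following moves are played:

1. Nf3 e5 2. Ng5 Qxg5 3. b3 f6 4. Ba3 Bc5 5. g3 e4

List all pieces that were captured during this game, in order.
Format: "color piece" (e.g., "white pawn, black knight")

Tracking captures:
  Qxg5: captured white knight

white knight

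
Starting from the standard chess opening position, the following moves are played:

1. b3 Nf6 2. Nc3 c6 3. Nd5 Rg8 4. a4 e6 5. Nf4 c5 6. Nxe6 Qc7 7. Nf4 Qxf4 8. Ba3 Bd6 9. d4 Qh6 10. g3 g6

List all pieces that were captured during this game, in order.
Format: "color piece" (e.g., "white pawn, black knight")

Tracking captures:
  Nxe6: captured black pawn
  Qxf4: captured white knight

black pawn, white knight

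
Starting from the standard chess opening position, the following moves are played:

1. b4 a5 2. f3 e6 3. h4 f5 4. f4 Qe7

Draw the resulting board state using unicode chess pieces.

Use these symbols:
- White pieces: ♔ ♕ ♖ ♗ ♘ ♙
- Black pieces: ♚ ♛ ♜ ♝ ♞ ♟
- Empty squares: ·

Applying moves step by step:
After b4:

♜ ♞ ♝ ♛ ♚ ♝ ♞ ♜
♟ ♟ ♟ ♟ ♟ ♟ ♟ ♟
· · · · · · · ·
· · · · · · · ·
· ♙ · · · · · ·
· · · · · · · ·
♙ · ♙ ♙ ♙ ♙ ♙ ♙
♖ ♘ ♗ ♕ ♔ ♗ ♘ ♖


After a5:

♜ ♞ ♝ ♛ ♚ ♝ ♞ ♜
· ♟ ♟ ♟ ♟ ♟ ♟ ♟
· · · · · · · ·
♟ · · · · · · ·
· ♙ · · · · · ·
· · · · · · · ·
♙ · ♙ ♙ ♙ ♙ ♙ ♙
♖ ♘ ♗ ♕ ♔ ♗ ♘ ♖


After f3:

♜ ♞ ♝ ♛ ♚ ♝ ♞ ♜
· ♟ ♟ ♟ ♟ ♟ ♟ ♟
· · · · · · · ·
♟ · · · · · · ·
· ♙ · · · · · ·
· · · · · ♙ · ·
♙ · ♙ ♙ ♙ · ♙ ♙
♖ ♘ ♗ ♕ ♔ ♗ ♘ ♖


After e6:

♜ ♞ ♝ ♛ ♚ ♝ ♞ ♜
· ♟ ♟ ♟ · ♟ ♟ ♟
· · · · ♟ · · ·
♟ · · · · · · ·
· ♙ · · · · · ·
· · · · · ♙ · ·
♙ · ♙ ♙ ♙ · ♙ ♙
♖ ♘ ♗ ♕ ♔ ♗ ♘ ♖


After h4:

♜ ♞ ♝ ♛ ♚ ♝ ♞ ♜
· ♟ ♟ ♟ · ♟ ♟ ♟
· · · · ♟ · · ·
♟ · · · · · · ·
· ♙ · · · · · ♙
· · · · · ♙ · ·
♙ · ♙ ♙ ♙ · ♙ ·
♖ ♘ ♗ ♕ ♔ ♗ ♘ ♖


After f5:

♜ ♞ ♝ ♛ ♚ ♝ ♞ ♜
· ♟ ♟ ♟ · · ♟ ♟
· · · · ♟ · · ·
♟ · · · · ♟ · ·
· ♙ · · · · · ♙
· · · · · ♙ · ·
♙ · ♙ ♙ ♙ · ♙ ·
♖ ♘ ♗ ♕ ♔ ♗ ♘ ♖


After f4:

♜ ♞ ♝ ♛ ♚ ♝ ♞ ♜
· ♟ ♟ ♟ · · ♟ ♟
· · · · ♟ · · ·
♟ · · · · ♟ · ·
· ♙ · · · ♙ · ♙
· · · · · · · ·
♙ · ♙ ♙ ♙ · ♙ ·
♖ ♘ ♗ ♕ ♔ ♗ ♘ ♖


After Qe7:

♜ ♞ ♝ · ♚ ♝ ♞ ♜
· ♟ ♟ ♟ ♛ · ♟ ♟
· · · · ♟ · · ·
♟ · · · · ♟ · ·
· ♙ · · · ♙ · ♙
· · · · · · · ·
♙ · ♙ ♙ ♙ · ♙ ·
♖ ♘ ♗ ♕ ♔ ♗ ♘ ♖



  a b c d e f g h
  ─────────────────
8│♜ ♞ ♝ · ♚ ♝ ♞ ♜│8
7│· ♟ ♟ ♟ ♛ · ♟ ♟│7
6│· · · · ♟ · · ·│6
5│♟ · · · · ♟ · ·│5
4│· ♙ · · · ♙ · ♙│4
3│· · · · · · · ·│3
2│♙ · ♙ ♙ ♙ · ♙ ·│2
1│♖ ♘ ♗ ♕ ♔ ♗ ♘ ♖│1
  ─────────────────
  a b c d e f g h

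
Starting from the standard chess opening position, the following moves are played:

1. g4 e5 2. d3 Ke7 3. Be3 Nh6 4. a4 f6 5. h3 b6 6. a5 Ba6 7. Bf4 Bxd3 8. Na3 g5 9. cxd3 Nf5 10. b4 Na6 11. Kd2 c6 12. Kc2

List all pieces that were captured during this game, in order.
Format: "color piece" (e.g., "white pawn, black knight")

Tracking captures:
  Bxd3: captured white pawn
  cxd3: captured black bishop

white pawn, black bishop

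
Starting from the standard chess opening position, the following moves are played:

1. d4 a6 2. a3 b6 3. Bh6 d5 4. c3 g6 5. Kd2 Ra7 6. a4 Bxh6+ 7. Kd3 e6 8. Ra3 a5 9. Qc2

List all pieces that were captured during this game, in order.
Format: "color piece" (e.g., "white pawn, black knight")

Tracking captures:
  Bxh6+: captured white bishop

white bishop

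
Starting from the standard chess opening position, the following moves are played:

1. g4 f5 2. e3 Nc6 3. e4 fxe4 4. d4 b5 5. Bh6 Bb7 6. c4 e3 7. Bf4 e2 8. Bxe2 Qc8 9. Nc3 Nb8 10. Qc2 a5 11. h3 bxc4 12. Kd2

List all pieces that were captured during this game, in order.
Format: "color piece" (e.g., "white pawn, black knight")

Tracking captures:
  fxe4: captured white pawn
  Bxe2: captured black pawn
  bxc4: captured white pawn

white pawn, black pawn, white pawn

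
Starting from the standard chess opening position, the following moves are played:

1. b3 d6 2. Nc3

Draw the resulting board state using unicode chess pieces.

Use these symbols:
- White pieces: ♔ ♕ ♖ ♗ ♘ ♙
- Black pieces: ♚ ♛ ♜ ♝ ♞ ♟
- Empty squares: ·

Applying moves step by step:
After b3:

♜ ♞ ♝ ♛ ♚ ♝ ♞ ♜
♟ ♟ ♟ ♟ ♟ ♟ ♟ ♟
· · · · · · · ·
· · · · · · · ·
· · · · · · · ·
· ♙ · · · · · ·
♙ · ♙ ♙ ♙ ♙ ♙ ♙
♖ ♘ ♗ ♕ ♔ ♗ ♘ ♖


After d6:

♜ ♞ ♝ ♛ ♚ ♝ ♞ ♜
♟ ♟ ♟ · ♟ ♟ ♟ ♟
· · · ♟ · · · ·
· · · · · · · ·
· · · · · · · ·
· ♙ · · · · · ·
♙ · ♙ ♙ ♙ ♙ ♙ ♙
♖ ♘ ♗ ♕ ♔ ♗ ♘ ♖


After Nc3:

♜ ♞ ♝ ♛ ♚ ♝ ♞ ♜
♟ ♟ ♟ · ♟ ♟ ♟ ♟
· · · ♟ · · · ·
· · · · · · · ·
· · · · · · · ·
· ♙ ♘ · · · · ·
♙ · ♙ ♙ ♙ ♙ ♙ ♙
♖ · ♗ ♕ ♔ ♗ ♘ ♖



  a b c d e f g h
  ─────────────────
8│♜ ♞ ♝ ♛ ♚ ♝ ♞ ♜│8
7│♟ ♟ ♟ · ♟ ♟ ♟ ♟│7
6│· · · ♟ · · · ·│6
5│· · · · · · · ·│5
4│· · · · · · · ·│4
3│· ♙ ♘ · · · · ·│3
2│♙ · ♙ ♙ ♙ ♙ ♙ ♙│2
1│♖ · ♗ ♕ ♔ ♗ ♘ ♖│1
  ─────────────────
  a b c d e f g h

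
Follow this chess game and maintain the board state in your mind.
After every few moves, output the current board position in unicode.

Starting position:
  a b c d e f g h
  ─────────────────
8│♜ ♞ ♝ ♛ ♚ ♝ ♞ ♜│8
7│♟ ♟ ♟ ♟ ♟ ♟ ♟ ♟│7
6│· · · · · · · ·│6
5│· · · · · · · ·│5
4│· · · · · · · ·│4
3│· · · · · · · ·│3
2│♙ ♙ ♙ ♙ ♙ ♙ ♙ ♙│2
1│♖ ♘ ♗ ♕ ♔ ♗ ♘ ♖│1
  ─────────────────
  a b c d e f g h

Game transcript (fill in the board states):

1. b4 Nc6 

  a b c d e f g h
  ─────────────────
8│♜ · ♝ ♛ ♚ ♝ ♞ ♜│8
7│♟ ♟ ♟ ♟ ♟ ♟ ♟ ♟│7
6│· · ♞ · · · · ·│6
5│· · · · · · · ·│5
4│· ♙ · · · · · ·│4
3│· · · · · · · ·│3
2│♙ · ♙ ♙ ♙ ♙ ♙ ♙│2
1│♖ ♘ ♗ ♕ ♔ ♗ ♘ ♖│1
  ─────────────────
  a b c d e f g h

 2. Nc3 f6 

  a b c d e f g h
  ─────────────────
8│♜ · ♝ ♛ ♚ ♝ ♞ ♜│8
7│♟ ♟ ♟ ♟ ♟ · ♟ ♟│7
6│· · ♞ · · ♟ · ·│6
5│· · · · · · · ·│5
4│· ♙ · · · · · ·│4
3│· · ♘ · · · · ·│3
2│♙ · ♙ ♙ ♙ ♙ ♙ ♙│2
1│♖ · ♗ ♕ ♔ ♗ ♘ ♖│1
  ─────────────────
  a b c d e f g h

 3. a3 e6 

  a b c d e f g h
  ─────────────────
8│♜ · ♝ ♛ ♚ ♝ ♞ ♜│8
7│♟ ♟ ♟ ♟ · · ♟ ♟│7
6│· · ♞ · ♟ ♟ · ·│6
5│· · · · · · · ·│5
4│· ♙ · · · · · ·│4
3│♙ · ♘ · · · · ·│3
2│· · ♙ ♙ ♙ ♙ ♙ ♙│2
1│♖ · ♗ ♕ ♔ ♗ ♘ ♖│1
  ─────────────────
  a b c d e f g h

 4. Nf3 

  a b c d e f g h
  ─────────────────
8│♜ · ♝ ♛ ♚ ♝ ♞ ♜│8
7│♟ ♟ ♟ ♟ · · ♟ ♟│7
6│· · ♞ · ♟ ♟ · ·│6
5│· · · · · · · ·│5
4│· ♙ · · · · · ·│4
3│♙ · ♘ · · ♘ · ·│3
2│· · ♙ ♙ ♙ ♙ ♙ ♙│2
1│♖ · ♗ ♕ ♔ ♗ · ♖│1
  ─────────────────
  a b c d e f g h


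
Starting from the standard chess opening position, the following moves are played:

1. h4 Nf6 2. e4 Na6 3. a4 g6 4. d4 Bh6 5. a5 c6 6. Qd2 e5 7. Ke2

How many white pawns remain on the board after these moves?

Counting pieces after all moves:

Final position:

  a b c d e f g h
  ─────────────────
8│♜ · ♝ ♛ ♚ · · ♜│8
7│♟ ♟ · ♟ · ♟ · ♟│7
6│♞ · ♟ · · ♞ ♟ ♝│6
5│♙ · · · ♟ · · ·│5
4│· · · ♙ ♙ · · ♙│4
3│· · · · · · · ·│3
2│· ♙ ♙ ♕ ♔ ♙ ♙ ·│2
1│♖ ♘ ♗ · · ♗ ♘ ♖│1
  ─────────────────
  a b c d e f g h


8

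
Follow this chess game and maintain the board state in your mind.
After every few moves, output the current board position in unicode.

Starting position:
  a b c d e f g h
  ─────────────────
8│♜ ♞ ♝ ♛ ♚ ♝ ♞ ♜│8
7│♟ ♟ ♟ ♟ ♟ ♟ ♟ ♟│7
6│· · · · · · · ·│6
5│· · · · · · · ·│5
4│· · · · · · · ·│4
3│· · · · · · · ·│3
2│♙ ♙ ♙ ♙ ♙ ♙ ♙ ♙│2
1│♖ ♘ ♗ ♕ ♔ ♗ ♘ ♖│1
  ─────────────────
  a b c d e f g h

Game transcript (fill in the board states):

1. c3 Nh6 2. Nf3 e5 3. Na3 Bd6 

  a b c d e f g h
  ─────────────────
8│♜ ♞ ♝ ♛ ♚ · · ♜│8
7│♟ ♟ ♟ ♟ · ♟ ♟ ♟│7
6│· · · ♝ · · · ♞│6
5│· · · · ♟ · · ·│5
4│· · · · · · · ·│4
3│♘ · ♙ · · ♘ · ·│3
2│♙ ♙ · ♙ ♙ ♙ ♙ ♙│2
1│♖ · ♗ ♕ ♔ ♗ · ♖│1
  ─────────────────
  a b c d e f g h

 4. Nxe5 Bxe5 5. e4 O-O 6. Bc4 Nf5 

  a b c d e f g h
  ─────────────────
8│♜ ♞ ♝ ♛ · ♜ ♚ ·│8
7│♟ ♟ ♟ ♟ · ♟ ♟ ♟│7
6│· · · · · · · ·│6
5│· · · · ♝ ♞ · ·│5
4│· · ♗ · ♙ · · ·│4
3│♘ · ♙ · · · · ·│3
2│♙ ♙ · ♙ · ♙ ♙ ♙│2
1│♖ · ♗ ♕ ♔ · · ♖│1
  ─────────────────
  a b c d e f g h

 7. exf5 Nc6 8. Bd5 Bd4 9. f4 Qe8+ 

  a b c d e f g h
  ─────────────────
8│♜ · ♝ · ♛ ♜ ♚ ·│8
7│♟ ♟ ♟ ♟ · ♟ ♟ ♟│7
6│· · ♞ · · · · ·│6
5│· · · ♗ · ♙ · ·│5
4│· · · ♝ · ♙ · ·│4
3│♘ · ♙ · · · · ·│3
2│♙ ♙ · ♙ · · ♙ ♙│2
1│♖ · ♗ ♕ ♔ · · ♖│1
  ─────────────────
  a b c d e f g h

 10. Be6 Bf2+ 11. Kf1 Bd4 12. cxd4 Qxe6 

  a b c d e f g h
  ─────────────────
8│♜ · ♝ · · ♜ ♚ ·│8
7│♟ ♟ ♟ ♟ · ♟ ♟ ♟│7
6│· · ♞ · ♛ · · ·│6
5│· · · · · ♙ · ·│5
4│· · · ♙ · ♙ · ·│4
3│♘ · · · · · · ·│3
2│♙ ♙ · ♙ · · ♙ ♙│2
1│♖ · ♗ ♕ · ♔ · ♖│1
  ─────────────────
  a b c d e f g h

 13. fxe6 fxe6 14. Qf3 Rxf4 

  a b c d e f g h
  ─────────────────
8│♜ · ♝ · · · ♚ ·│8
7│♟ ♟ ♟ ♟ · · ♟ ♟│7
6│· · ♞ · ♟ · · ·│6
5│· · · · · · · ·│5
4│· · · ♙ · ♜ · ·│4
3│♘ · · · · ♕ · ·│3
2│♙ ♙ · ♙ · · ♙ ♙│2
1│♖ · ♗ · · ♔ · ♖│1
  ─────────────────
  a b c d e f g h


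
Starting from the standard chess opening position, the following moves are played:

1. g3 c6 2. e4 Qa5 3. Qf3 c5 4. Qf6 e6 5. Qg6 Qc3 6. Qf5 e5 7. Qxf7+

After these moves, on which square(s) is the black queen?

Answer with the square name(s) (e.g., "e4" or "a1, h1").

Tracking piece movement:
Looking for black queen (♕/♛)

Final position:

  a b c d e f g h
  ─────────────────
8│♜ ♞ ♝ · ♚ ♝ ♞ ♜│8
7│♟ ♟ · ♟ · ♕ ♟ ♟│7
6│· · · · · · · ·│6
5│· · ♟ · ♟ · · ·│5
4│· · · · ♙ · · ·│4
3│· · ♛ · · · ♙ ·│3
2│♙ ♙ ♙ ♙ · ♙ · ♙│2
1│♖ ♘ ♗ · ♔ ♗ ♘ ♖│1
  ─────────────────
  a b c d e f g h


c3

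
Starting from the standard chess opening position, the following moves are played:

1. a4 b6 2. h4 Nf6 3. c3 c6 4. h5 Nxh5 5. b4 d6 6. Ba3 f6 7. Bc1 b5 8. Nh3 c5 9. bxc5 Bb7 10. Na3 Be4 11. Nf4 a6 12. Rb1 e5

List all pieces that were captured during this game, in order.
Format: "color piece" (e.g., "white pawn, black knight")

Tracking captures:
  Nxh5: captured white pawn
  bxc5: captured black pawn

white pawn, black pawn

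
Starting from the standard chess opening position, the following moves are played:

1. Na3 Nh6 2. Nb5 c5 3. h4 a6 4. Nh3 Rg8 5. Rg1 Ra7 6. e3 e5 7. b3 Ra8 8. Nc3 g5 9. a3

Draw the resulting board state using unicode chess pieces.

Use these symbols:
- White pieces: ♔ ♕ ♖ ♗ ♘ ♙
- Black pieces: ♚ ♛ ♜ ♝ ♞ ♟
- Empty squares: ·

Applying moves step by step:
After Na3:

♜ ♞ ♝ ♛ ♚ ♝ ♞ ♜
♟ ♟ ♟ ♟ ♟ ♟ ♟ ♟
· · · · · · · ·
· · · · · · · ·
· · · · · · · ·
♘ · · · · · · ·
♙ ♙ ♙ ♙ ♙ ♙ ♙ ♙
♖ · ♗ ♕ ♔ ♗ ♘ ♖


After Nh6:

♜ ♞ ♝ ♛ ♚ ♝ · ♜
♟ ♟ ♟ ♟ ♟ ♟ ♟ ♟
· · · · · · · ♞
· · · · · · · ·
· · · · · · · ·
♘ · · · · · · ·
♙ ♙ ♙ ♙ ♙ ♙ ♙ ♙
♖ · ♗ ♕ ♔ ♗ ♘ ♖


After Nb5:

♜ ♞ ♝ ♛ ♚ ♝ · ♜
♟ ♟ ♟ ♟ ♟ ♟ ♟ ♟
· · · · · · · ♞
· ♘ · · · · · ·
· · · · · · · ·
· · · · · · · ·
♙ ♙ ♙ ♙ ♙ ♙ ♙ ♙
♖ · ♗ ♕ ♔ ♗ ♘ ♖


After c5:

♜ ♞ ♝ ♛ ♚ ♝ · ♜
♟ ♟ · ♟ ♟ ♟ ♟ ♟
· · · · · · · ♞
· ♘ ♟ · · · · ·
· · · · · · · ·
· · · · · · · ·
♙ ♙ ♙ ♙ ♙ ♙ ♙ ♙
♖ · ♗ ♕ ♔ ♗ ♘ ♖


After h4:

♜ ♞ ♝ ♛ ♚ ♝ · ♜
♟ ♟ · ♟ ♟ ♟ ♟ ♟
· · · · · · · ♞
· ♘ ♟ · · · · ·
· · · · · · · ♙
· · · · · · · ·
♙ ♙ ♙ ♙ ♙ ♙ ♙ ·
♖ · ♗ ♕ ♔ ♗ ♘ ♖


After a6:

♜ ♞ ♝ ♛ ♚ ♝ · ♜
· ♟ · ♟ ♟ ♟ ♟ ♟
♟ · · · · · · ♞
· ♘ ♟ · · · · ·
· · · · · · · ♙
· · · · · · · ·
♙ ♙ ♙ ♙ ♙ ♙ ♙ ·
♖ · ♗ ♕ ♔ ♗ ♘ ♖


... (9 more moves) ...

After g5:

♜ ♞ ♝ ♛ ♚ ♝ ♜ ·
· ♟ · ♟ · ♟ · ♟
♟ · · · · · · ♞
· · ♟ · ♟ · ♟ ·
· · · · · · · ♙
· ♙ ♘ · ♙ · · ♘
♙ · ♙ ♙ · ♙ ♙ ·
♖ · ♗ ♕ ♔ ♗ ♖ ·


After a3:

♜ ♞ ♝ ♛ ♚ ♝ ♜ ·
· ♟ · ♟ · ♟ · ♟
♟ · · · · · · ♞
· · ♟ · ♟ · ♟ ·
· · · · · · · ♙
♙ ♙ ♘ · ♙ · · ♘
· · ♙ ♙ · ♙ ♙ ·
♖ · ♗ ♕ ♔ ♗ ♖ ·



  a b c d e f g h
  ─────────────────
8│♜ ♞ ♝ ♛ ♚ ♝ ♜ ·│8
7│· ♟ · ♟ · ♟ · ♟│7
6│♟ · · · · · · ♞│6
5│· · ♟ · ♟ · ♟ ·│5
4│· · · · · · · ♙│4
3│♙ ♙ ♘ · ♙ · · ♘│3
2│· · ♙ ♙ · ♙ ♙ ·│2
1│♖ · ♗ ♕ ♔ ♗ ♖ ·│1
  ─────────────────
  a b c d e f g h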